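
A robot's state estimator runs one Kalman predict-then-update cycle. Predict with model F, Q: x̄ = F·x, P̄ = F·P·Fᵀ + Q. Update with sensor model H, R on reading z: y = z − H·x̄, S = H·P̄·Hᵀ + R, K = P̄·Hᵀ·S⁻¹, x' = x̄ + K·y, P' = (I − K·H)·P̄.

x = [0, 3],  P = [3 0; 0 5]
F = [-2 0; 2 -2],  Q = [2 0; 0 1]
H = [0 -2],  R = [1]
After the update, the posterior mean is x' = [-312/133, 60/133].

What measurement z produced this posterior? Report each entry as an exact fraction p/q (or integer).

z = [-1]

x̄ = F·x = [0, -6]
P̄ = F·P·Fᵀ + Q = [14 -12; -12 33]
S = H·P̄·Hᵀ + R = [133]
K = P̄·Hᵀ·S⁻¹ = [24/133; -66/133]
x' − x̄ = [-312/133, 858/133] = K·y
y = (KᵀK)⁻¹·Kᵀ·(x' − x̄) = [-13]
z = y + H·x̄ = [-13] + [12] = [-1]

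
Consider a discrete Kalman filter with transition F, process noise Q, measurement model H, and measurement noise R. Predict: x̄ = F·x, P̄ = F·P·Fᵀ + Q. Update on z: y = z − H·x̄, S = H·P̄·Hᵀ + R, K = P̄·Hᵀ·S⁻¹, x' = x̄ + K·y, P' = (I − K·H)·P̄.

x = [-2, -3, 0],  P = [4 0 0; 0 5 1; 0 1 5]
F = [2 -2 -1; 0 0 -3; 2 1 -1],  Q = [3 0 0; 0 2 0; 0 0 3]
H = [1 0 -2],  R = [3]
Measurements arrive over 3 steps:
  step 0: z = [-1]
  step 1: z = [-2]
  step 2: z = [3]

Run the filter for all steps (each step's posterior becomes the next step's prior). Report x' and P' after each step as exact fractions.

step 0: x̄ = F·x = [2, 0, -7]
step 0: P̄ = F·P·Fᵀ + Q = [48 21 12; 21 47 12; 12 12 27]
step 0: y = z − H·x̄ = [-17]
step 0: S = H·P̄·Hᵀ + R = [111]
step 0: K = P̄·Hᵀ·S⁻¹ = [8/37; -1/37; -14/37]
step 0: x' = x̄ + K·y = [-62/37, 17/37, -21/37]
step 0: P' = (I − K·H)·P̄ = [1584/37 801/37 780/37; 801/37 1736/37 402/37; 780/37 402/37 411/37]
step 1: x̄ = F·x = [-137/37, 63/37, -86/37]
step 1: P̄ = F·P·Fᵀ + Q = [5882/37 -1035/37 -1045/37; -1035/37 3773/37 -4653/37; -1045/37 -4653/37 7874/37]
step 1: y = z − H·x̄ = [-109/37]
step 1: S = H·P̄·Hᵀ + R = [41669/37]
step 1: K = P̄·Hᵀ·S⁻¹ = [7972/41669; 8271/41669; -16793/41669]
step 1: x' = x̄ + K·y = [-177773/41669, 46584/41669, -47381/41669]
step 1: P' = (I − K·H)·P̄ = [4906602/41669 -2947671/41669 2441343/41669; -2947671/41669 2400208/41669 -1486242/41669; 2441343/41669 -1486242/41669 1245861/41669]
step 2: x̄ = F·x = [-401333/41669, 142143/41669, -261581/41669]
step 2: P̄ = F·P·Fᵀ + Q = [38469136/41669 -19827927/41669 10715581/41669; -19827927/41669 11296087/41669 -6451749/41669; 10715581/41669 -6451749/41669 4813912/41669]
step 2: y = z − H·x̄ = [3178/41669]
step 2: S = H·P̄·Hᵀ + R = [14987467/41669]
step 2: K = P̄·Hᵀ·S⁻¹ = [17037974/14987467; -6924429/14987467; 98887/1362497]
step 2: x' = x̄ + K·y = [-143051631/14987467, 50597751/14987467, -8545659/1362497]
step 2: P' = (I − K·H)·P̄ = [6869911644/14987467 -4300371027/14987467 309945351/1362497; -4300371027/14987467 2912285252/14987467 -194527170/1362497; 309945351/1362497 -194527170/1362497 154824345/1362497]

step 0: x' = [-62/37, 17/37, -21/37], P' = [1584/37 801/37 780/37; 801/37 1736/37 402/37; 780/37 402/37 411/37]
step 1: x' = [-177773/41669, 46584/41669, -47381/41669], P' = [4906602/41669 -2947671/41669 2441343/41669; -2947671/41669 2400208/41669 -1486242/41669; 2441343/41669 -1486242/41669 1245861/41669]
step 2: x' = [-143051631/14987467, 50597751/14987467, -8545659/1362497], P' = [6869911644/14987467 -4300371027/14987467 309945351/1362497; -4300371027/14987467 2912285252/14987467 -194527170/1362497; 309945351/1362497 -194527170/1362497 154824345/1362497]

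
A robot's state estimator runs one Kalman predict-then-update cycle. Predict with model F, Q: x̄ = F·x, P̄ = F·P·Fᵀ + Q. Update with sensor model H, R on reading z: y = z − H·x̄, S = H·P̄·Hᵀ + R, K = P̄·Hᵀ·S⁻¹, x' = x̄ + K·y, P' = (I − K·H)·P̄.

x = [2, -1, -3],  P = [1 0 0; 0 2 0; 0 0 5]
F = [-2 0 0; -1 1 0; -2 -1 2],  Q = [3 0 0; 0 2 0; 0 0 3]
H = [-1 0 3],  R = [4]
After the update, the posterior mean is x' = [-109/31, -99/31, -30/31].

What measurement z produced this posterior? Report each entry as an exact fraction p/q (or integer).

z = [1]

x̄ = F·x = [-4, -3, -9]
P̄ = F·P·Fᵀ + Q = [7 2 4; 2 5 0; 4 0 29]
S = H·P̄·Hᵀ + R = [248]
K = P̄·Hᵀ·S⁻¹ = [5/248; -1/124; 83/248]
x' − x̄ = [15/31, -6/31, 249/31] = K·y
y = (KᵀK)⁻¹·Kᵀ·(x' − x̄) = [24]
z = y + H·x̄ = [24] + [-23] = [1]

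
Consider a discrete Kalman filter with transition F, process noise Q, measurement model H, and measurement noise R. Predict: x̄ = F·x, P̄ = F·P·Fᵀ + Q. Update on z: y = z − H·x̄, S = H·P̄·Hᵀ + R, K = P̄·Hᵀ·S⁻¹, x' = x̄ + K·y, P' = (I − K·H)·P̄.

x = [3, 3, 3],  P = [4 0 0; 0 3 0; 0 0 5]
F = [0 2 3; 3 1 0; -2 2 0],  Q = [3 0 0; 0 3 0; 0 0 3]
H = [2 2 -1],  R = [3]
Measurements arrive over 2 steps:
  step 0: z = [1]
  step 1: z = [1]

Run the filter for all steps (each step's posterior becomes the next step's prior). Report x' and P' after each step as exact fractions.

step 0: x' = [675/257, 63/257, 2279/514], P' = [8220/257 -5298/257 5664/257; -5298/257 4296/257 -2175/257; 5664/257 -2175/257 14085/514]
step 1: x' = [458005/79694, -70804/39847, 275021/39847], P' = [34626081/318776 -3836511/79694 38398431/318776; -3836511/79694 910311/39847 -4081515/79694; 38398431/318776 -4081515/79694 44379117/318776]

step 0: x̄ = F·x = [15, 12, 0]
step 0: P̄ = F·P·Fᵀ + Q = [60 6 12; 6 42 -18; 12 -18 31]
step 0: y = z − H·x̄ = [-53]
step 0: S = H·P̄·Hᵀ + R = [514]
step 0: K = P̄·Hᵀ·S⁻¹ = [60/257; 57/257; -43/514]
step 0: x' = x̄ + K·y = [675/257, 63/257, 2279/514]
step 0: P' = (I − K·H)·P̄ = [8220/257 -5298/257 5664/257; -5298/257 4296/257 -2175/257; 5664/257 -2175/257 14085/514]
step 1: x̄ = F·x = [7089/514, 2088/257, -1224/257]
step 1: P̄ = F·P·Fᵀ + Q = [110475/514 21255/257 -8658/257; 21255/257 47259/257 -61920/257; -8658/257 -61920/257 93219/257]
step 1: y = z − H·x̄ = [-12232/257]
step 1: S = H·P̄·Hᵀ + R = [956328/257]
step 1: K = P̄·Hᵀ·S⁻¹ = [53881/318776; 16579/79694; -78125/318776]
step 1: x' = x̄ + K·y = [458005/79694, -70804/39847, 275021/39847]
step 1: P' = (I − K·H)·P̄ = [34626081/318776 -3836511/79694 38398431/318776; -3836511/79694 910311/39847 -4081515/79694; 38398431/318776 -4081515/79694 44379117/318776]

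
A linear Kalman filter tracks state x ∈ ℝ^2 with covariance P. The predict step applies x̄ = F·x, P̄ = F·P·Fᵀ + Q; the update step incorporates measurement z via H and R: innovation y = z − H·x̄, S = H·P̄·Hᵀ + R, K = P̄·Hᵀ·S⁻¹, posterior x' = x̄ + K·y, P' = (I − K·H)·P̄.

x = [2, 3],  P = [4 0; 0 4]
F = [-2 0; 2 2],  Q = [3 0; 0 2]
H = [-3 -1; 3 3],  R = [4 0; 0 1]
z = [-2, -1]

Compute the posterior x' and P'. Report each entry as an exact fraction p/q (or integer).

x̄ = F·x = [-4, 10]
P̄ = F·P·Fᵀ + Q = [19 -16; -16 34]
y = z − H·x̄ = [-4, -19]
S = H·P̄·Hᵀ + R = [113 -81; -81 190]
K = P̄·Hᵀ·S⁻¹ = [-7061/14909 -2304/14909; 7034/14909 7236/14909]
x' = x̄ + K·y = [12384/14909, -16530/14909]
P' = (I − K·H)·P̄ = [14506/14909 -15274/14909; -15274/14909 17686/14909]

x' = [12384/14909, -16530/14909]
P' = [14506/14909 -15274/14909; -15274/14909 17686/14909]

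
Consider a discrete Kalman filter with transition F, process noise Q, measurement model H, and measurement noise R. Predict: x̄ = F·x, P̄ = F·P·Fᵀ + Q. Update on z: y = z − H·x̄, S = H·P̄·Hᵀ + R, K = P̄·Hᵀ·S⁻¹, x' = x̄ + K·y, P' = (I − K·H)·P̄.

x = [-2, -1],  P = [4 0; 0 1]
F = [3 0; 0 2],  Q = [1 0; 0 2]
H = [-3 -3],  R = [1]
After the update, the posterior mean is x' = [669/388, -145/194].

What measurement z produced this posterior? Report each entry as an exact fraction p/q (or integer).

z = [-3]

x̄ = F·x = [-6, -2]
P̄ = F·P·Fᵀ + Q = [37 0; 0 6]
S = H·P̄·Hᵀ + R = [388]
K = P̄·Hᵀ·S⁻¹ = [-111/388; -9/194]
x' − x̄ = [2997/388, 243/194] = K·y
y = (KᵀK)⁻¹·Kᵀ·(x' − x̄) = [-27]
z = y + H·x̄ = [-27] + [24] = [-3]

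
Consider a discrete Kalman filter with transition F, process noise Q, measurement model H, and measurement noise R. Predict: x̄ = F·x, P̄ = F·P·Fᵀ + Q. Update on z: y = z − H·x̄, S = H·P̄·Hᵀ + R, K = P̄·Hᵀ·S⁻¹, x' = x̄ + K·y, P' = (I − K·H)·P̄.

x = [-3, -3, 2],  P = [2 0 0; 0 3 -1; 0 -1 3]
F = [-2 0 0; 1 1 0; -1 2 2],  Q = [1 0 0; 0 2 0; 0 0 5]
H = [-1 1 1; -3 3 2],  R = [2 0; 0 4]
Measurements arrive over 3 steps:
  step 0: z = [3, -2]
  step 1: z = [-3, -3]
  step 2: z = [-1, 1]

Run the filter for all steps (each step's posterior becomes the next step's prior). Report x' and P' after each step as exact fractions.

step 0: x̄ = F·x = [6, -6, 1]
step 0: P̄ = F·P·Fᵀ + Q = [9 -4 4; -4 7 2; 4 2 23]
step 0: y = z − H·x̄ = [14, 32]
step 0: S = H·P̄·Hᵀ + R = [45 108; 108 288]
step 0: K = P̄·Hᵀ·S⁻¹ = [7/12 -47/144; -7/36 29/144; 4/3 -13/36]
step 0: x' = x̄ + K·y = [67/18, -41/18, 73/9]
step 0: P' = (I − K·H)·P̄ = [595/144 71/144 173/36; 71/144 299/144 -71/36; 173/36 -71/36 85/9]
step 1: x̄ = F·x = [-67/9, 13/9, 143/18]
step 1: P̄ = F·P·Fᵀ + Q = [631/36 -37/4 -931/72; -37/4 331/36 445/72; -931/72 445/72 2627/144]
step 1: y = z − H·x̄ = [-119/6, -410/9]
step 1: S = H·P̄·Hᵀ + R = [1659/16 6425/24; 6425/24 25679/36]
step 1: K = P̄·Hᵀ·S⁻¹ = [45344/990627 -54833/330209; -240718/990627 61452/330209; 220131/330209 -39185/330209]
step 1: x' = x̄ + K·y = [-260049/330209, -731098/330209, 42490/330209]
step 1: P' = (I − K·H)·P̄ = [5085434/2971881 2567318/2971881 310020/330209; 2567318/2971881 7668206/2971881 -727244/330209; 310020/330209 -727244/330209 1477526/330209]
step 2: x̄ = F·x = [520098/330209, -991147/330209, -1117167/330209]
step 2: P̄ = F·P·Fᵀ + Q = [23313617/2971881 -15305504/2971881 -11259124/2971881; -15305504/2971881 23832038/2971881 5308264/2971881; -11259124/2971881 5308264/2971881 30017039/2971881]
step 2: y = z − H·x̄ = [2298203/330209, 645298/30019]
step 2: S = H·P̄·Hᵀ + R = [146852240/2971881 34194637/270171; 34194637/270171 8517143/24561]
step 2: K = P̄·Hᵀ·S⁻¹ = [10343042/157990171 -24988425/157990171; -113074580/473970513 100151954/473970513; 2265370927/3317793591 -473538589/3317793591]
step 2: x' = x̄ + K·y = [-216329674/157990171, -18913657/157990171, -1879169254/1105931197]
step 2: P' = (I − K·H)·P̄ = [249480562/157990171 108154694/157990171 162011952/157990171; 108154694/157990171 1177370218/473970513 -1079055296/473970513; 162011952/157990171 -1079055296/473970513 15486379918/3317793591]

step 0: x' = [67/18, -41/18, 73/9], P' = [595/144 71/144 173/36; 71/144 299/144 -71/36; 173/36 -71/36 85/9]
step 1: x' = [-260049/330209, -731098/330209, 42490/330209], P' = [5085434/2971881 2567318/2971881 310020/330209; 2567318/2971881 7668206/2971881 -727244/330209; 310020/330209 -727244/330209 1477526/330209]
step 2: x' = [-216329674/157990171, -18913657/157990171, -1879169254/1105931197], P' = [249480562/157990171 108154694/157990171 162011952/157990171; 108154694/157990171 1177370218/473970513 -1079055296/473970513; 162011952/157990171 -1079055296/473970513 15486379918/3317793591]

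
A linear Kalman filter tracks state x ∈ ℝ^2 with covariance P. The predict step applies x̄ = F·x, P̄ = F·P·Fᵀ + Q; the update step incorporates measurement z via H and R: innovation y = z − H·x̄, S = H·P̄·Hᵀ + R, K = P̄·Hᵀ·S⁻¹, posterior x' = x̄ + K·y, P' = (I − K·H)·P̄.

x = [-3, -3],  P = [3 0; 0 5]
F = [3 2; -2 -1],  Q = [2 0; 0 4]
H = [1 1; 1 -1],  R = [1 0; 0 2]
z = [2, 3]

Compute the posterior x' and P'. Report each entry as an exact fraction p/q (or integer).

x̄ = F·x = [-15, 9]
P̄ = F·P·Fᵀ + Q = [49 -28; -28 21]
y = z − H·x̄ = [8, 27]
S = H·P̄·Hᵀ + R = [15 28; 28 128]
K = P̄·Hᵀ·S⁻¹ = [133/284 567/1136; 119/284 -539/1136]
x' = x̄ + K·y = [2525/1136, -521/1136]
P' = (I − K·H)·P̄ = [833/1136 -301/1136; -301/1136 777/1136]

x' = [2525/1136, -521/1136]
P' = [833/1136 -301/1136; -301/1136 777/1136]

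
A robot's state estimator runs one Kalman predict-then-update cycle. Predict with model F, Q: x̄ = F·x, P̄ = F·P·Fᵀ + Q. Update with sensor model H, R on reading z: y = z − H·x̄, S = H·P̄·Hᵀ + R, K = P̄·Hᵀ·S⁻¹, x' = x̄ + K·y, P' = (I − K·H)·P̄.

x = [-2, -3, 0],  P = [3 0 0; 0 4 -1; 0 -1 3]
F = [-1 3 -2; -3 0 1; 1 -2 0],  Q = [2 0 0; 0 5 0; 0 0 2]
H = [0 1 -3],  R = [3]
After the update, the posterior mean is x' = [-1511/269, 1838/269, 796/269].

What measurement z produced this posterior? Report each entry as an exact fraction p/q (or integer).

x̄ = F·x = [-7, 6, 4]
P̄ = F·P·Fᵀ + Q = [65 0 -31; 0 35 -7; -31 -7 21]
S = H·P̄·Hᵀ + R = [269]
K = P̄·Hᵀ·S⁻¹ = [93/269; 56/269; -70/269]
x' − x̄ = [372/269, 224/269, -280/269] = K·y
y = (KᵀK)⁻¹·Kᵀ·(x' − x̄) = [4]
z = y + H·x̄ = [4] + [-6] = [-2]

z = [-2]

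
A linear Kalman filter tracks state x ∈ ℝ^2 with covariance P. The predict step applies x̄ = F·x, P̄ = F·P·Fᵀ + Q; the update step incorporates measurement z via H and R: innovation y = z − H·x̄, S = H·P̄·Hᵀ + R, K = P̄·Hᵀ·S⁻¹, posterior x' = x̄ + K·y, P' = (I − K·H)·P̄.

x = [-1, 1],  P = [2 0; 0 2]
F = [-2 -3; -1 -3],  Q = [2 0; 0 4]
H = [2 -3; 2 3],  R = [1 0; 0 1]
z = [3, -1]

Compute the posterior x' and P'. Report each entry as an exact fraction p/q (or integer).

x' = [509/1027, -686/1027]
P' = [3412/27729 22/27729; 22/27729 1528/27729]

x̄ = F·x = [-1, -2]
P̄ = F·P·Fᵀ + Q = [28 22; 22 24]
y = z − H·x̄ = [-1, 7]
S = H·P̄·Hᵀ + R = [65 -104; -104 593]
K = P̄·Hᵀ·S⁻¹ = [6758/27729 530/2133; -4540/27729 356/2133]
x' = x̄ + K·y = [509/1027, -686/1027]
P' = (I − K·H)·P̄ = [3412/27729 22/27729; 22/27729 1528/27729]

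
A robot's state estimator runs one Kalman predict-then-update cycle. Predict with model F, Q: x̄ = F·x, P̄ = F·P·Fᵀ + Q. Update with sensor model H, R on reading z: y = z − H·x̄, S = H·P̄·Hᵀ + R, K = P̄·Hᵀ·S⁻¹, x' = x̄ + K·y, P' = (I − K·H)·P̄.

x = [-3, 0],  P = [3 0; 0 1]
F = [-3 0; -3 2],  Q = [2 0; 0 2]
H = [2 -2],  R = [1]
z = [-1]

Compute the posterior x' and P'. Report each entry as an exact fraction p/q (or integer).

x̄ = F·x = [9, 9]
P̄ = F·P·Fᵀ + Q = [29 27; 27 33]
y = z − H·x̄ = [-1]
S = H·P̄·Hᵀ + R = [33]
K = P̄·Hᵀ·S⁻¹ = [4/33; -4/11]
x' = x̄ + K·y = [293/33, 103/11]
P' = (I − K·H)·P̄ = [941/33 313/11; 313/11 315/11]

x' = [293/33, 103/11]
P' = [941/33 313/11; 313/11 315/11]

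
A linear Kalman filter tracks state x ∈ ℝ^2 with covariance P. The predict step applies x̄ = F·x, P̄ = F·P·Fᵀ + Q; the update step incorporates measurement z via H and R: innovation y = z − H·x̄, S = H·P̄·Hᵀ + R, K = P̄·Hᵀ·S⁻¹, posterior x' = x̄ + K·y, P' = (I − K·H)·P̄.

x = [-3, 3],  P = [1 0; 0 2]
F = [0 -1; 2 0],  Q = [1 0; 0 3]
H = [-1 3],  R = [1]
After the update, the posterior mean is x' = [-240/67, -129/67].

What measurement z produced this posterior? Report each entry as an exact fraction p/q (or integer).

x̄ = F·x = [-3, -6]
P̄ = F·P·Fᵀ + Q = [3 0; 0 7]
S = H·P̄·Hᵀ + R = [67]
K = P̄·Hᵀ·S⁻¹ = [-3/67; 21/67]
x' − x̄ = [-39/67, 273/67] = K·y
y = (KᵀK)⁻¹·Kᵀ·(x' − x̄) = [13]
z = y + H·x̄ = [13] + [-15] = [-2]

z = [-2]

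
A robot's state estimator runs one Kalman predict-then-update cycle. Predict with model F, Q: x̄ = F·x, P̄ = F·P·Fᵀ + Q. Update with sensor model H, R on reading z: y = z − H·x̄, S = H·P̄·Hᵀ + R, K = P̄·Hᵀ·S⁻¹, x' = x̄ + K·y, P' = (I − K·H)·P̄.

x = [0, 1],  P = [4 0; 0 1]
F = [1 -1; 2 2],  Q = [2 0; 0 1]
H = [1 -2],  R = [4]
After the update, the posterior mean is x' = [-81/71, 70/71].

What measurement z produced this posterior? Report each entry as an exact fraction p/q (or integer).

x̄ = F·x = [-1, 2]
P̄ = F·P·Fᵀ + Q = [7 6; 6 21]
S = H·P̄·Hᵀ + R = [71]
K = P̄·Hᵀ·S⁻¹ = [-5/71; -36/71]
x' − x̄ = [-10/71, -72/71] = K·y
y = (KᵀK)⁻¹·Kᵀ·(x' − x̄) = [2]
z = y + H·x̄ = [2] + [-5] = [-3]

z = [-3]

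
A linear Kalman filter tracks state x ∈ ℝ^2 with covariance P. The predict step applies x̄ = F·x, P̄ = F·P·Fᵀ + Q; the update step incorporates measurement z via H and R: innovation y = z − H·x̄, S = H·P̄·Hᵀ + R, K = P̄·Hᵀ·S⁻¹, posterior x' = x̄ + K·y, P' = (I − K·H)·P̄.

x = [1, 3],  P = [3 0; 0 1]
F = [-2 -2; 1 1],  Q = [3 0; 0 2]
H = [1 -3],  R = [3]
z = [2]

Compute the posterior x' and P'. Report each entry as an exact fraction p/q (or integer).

x̄ = F·x = [-8, 4]
P̄ = F·P·Fᵀ + Q = [19 -8; -8 6]
y = z − H·x̄ = [22]
S = H·P̄·Hᵀ + R = [124]
K = P̄·Hᵀ·S⁻¹ = [43/124; -13/62]
x' = x̄ + K·y = [-23/62, -19/31]
P' = (I − K·H)·P̄ = [507/124 63/62; 63/62 17/31]

x' = [-23/62, -19/31]
P' = [507/124 63/62; 63/62 17/31]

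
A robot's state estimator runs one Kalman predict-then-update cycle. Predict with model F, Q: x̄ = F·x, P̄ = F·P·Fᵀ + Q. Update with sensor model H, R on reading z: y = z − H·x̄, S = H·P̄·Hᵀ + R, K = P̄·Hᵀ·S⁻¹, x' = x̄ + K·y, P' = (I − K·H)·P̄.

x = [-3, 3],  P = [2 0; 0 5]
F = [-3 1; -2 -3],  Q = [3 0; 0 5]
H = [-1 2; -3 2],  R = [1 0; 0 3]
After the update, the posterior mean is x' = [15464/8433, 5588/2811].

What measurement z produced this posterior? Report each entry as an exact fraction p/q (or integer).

z = [2, -1]

x̄ = F·x = [12, -3]
P̄ = F·P·Fᵀ + Q = [26 -3; -3 58]
S = H·P̄·Hᵀ + R = [271 334; 334 505]
K = P̄·Hᵀ·S⁻¹ = [11896/25299 -12076/25299; 6115/8433 -1957/8433]
x' − x̄ = [-85732/8433, 14021/2811] = K·y
y = (KᵀK)⁻¹·Kᵀ·(x' − x̄) = [20, 41]
z = y + H·x̄ = [20, 41] + [-18, -42] = [2, -1]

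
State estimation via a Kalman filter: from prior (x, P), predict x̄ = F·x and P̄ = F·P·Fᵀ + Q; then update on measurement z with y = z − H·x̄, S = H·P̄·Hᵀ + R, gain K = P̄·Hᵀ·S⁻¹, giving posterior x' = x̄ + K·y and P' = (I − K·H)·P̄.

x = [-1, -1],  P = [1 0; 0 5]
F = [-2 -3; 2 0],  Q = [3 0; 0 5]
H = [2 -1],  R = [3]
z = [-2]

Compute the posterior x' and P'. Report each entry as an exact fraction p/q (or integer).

x̄ = F·x = [5, -2]
P̄ = F·P·Fᵀ + Q = [52 -4; -4 9]
y = z − H·x̄ = [-14]
S = H·P̄·Hᵀ + R = [236]
K = P̄·Hᵀ·S⁻¹ = [27/59; -17/236]
x' = x̄ + K·y = [-83/59, -117/118]
P' = (I − K·H)·P̄ = [152/59 223/59; 223/59 1835/236]

x' = [-83/59, -117/118]
P' = [152/59 223/59; 223/59 1835/236]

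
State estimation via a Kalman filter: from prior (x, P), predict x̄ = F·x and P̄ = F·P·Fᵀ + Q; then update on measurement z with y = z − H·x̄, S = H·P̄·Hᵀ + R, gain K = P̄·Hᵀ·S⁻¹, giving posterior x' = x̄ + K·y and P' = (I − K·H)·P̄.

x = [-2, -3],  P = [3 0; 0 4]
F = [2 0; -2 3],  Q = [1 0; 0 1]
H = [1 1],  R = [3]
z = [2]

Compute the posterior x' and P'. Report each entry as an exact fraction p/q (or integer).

x̄ = F·x = [-4, -5]
P̄ = F·P·Fᵀ + Q = [13 -12; -12 49]
y = z − H·x̄ = [11]
S = H·P̄·Hᵀ + R = [41]
K = P̄·Hᵀ·S⁻¹ = [1/41; 37/41]
x' = x̄ + K·y = [-153/41, 202/41]
P' = (I − K·H)·P̄ = [532/41 -529/41; -529/41 640/41]

x' = [-153/41, 202/41]
P' = [532/41 -529/41; -529/41 640/41]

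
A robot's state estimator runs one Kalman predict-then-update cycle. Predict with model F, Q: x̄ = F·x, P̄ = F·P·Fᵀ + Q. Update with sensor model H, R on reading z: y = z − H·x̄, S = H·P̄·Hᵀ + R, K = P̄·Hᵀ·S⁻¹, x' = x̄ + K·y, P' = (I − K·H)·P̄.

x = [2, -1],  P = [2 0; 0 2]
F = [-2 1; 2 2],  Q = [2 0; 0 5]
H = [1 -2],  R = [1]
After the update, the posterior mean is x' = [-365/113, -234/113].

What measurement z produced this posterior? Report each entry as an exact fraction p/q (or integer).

x̄ = F·x = [-5, 2]
P̄ = F·P·Fᵀ + Q = [12 -4; -4 21]
S = H·P̄·Hᵀ + R = [113]
K = P̄·Hᵀ·S⁻¹ = [20/113; -46/113]
x' − x̄ = [200/113, -460/113] = K·y
y = (KᵀK)⁻¹·Kᵀ·(x' − x̄) = [10]
z = y + H·x̄ = [10] + [-9] = [1]

z = [1]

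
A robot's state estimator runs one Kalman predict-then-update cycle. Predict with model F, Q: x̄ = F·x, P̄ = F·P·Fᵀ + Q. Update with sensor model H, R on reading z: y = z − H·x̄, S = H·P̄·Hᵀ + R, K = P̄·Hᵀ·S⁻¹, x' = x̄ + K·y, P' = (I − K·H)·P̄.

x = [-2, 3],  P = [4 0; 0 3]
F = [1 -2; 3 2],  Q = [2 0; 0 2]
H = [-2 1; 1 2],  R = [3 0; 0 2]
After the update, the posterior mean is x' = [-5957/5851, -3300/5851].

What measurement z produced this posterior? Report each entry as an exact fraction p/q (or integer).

x̄ = F·x = [-8, 0]
P̄ = F·P·Fᵀ + Q = [18 0; 0 50]
S = H·P̄·Hᵀ + R = [125 64; 64 220]
K = P̄·Hᵀ·S⁻¹ = [-2268/5851 2277/11702; 1150/5851 2325/5851]
x' − x̄ = [40851/5851, -3300/5851] = K·y
y = (KᵀK)⁻¹·Kᵀ·(x' − x̄) = [-15, 6]
z = y + H·x̄ = [-15, 6] + [16, -8] = [1, -2]

z = [1, -2]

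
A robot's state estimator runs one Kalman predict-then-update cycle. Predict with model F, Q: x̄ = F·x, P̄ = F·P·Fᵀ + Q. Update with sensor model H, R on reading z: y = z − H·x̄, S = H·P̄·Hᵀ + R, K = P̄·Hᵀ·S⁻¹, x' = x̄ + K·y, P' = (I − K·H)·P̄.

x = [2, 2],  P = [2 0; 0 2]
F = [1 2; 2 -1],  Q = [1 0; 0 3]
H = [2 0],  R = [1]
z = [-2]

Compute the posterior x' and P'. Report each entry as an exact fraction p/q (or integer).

x̄ = F·x = [6, 2]
P̄ = F·P·Fᵀ + Q = [11 0; 0 13]
y = z − H·x̄ = [-14]
S = H·P̄·Hᵀ + R = [45]
K = P̄·Hᵀ·S⁻¹ = [22/45; 0]
x' = x̄ + K·y = [-38/45, 2]
P' = (I − K·H)·P̄ = [11/45 0; 0 13]

x' = [-38/45, 2]
P' = [11/45 0; 0 13]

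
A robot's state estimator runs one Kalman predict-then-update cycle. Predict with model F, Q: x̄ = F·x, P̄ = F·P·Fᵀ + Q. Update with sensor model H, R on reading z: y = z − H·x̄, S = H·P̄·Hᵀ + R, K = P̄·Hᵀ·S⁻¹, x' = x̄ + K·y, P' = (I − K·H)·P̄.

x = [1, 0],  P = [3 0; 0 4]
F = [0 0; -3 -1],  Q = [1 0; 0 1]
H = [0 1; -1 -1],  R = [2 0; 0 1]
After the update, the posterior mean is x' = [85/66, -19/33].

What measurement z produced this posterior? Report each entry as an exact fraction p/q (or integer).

x̄ = F·x = [0, -3]
P̄ = F·P·Fᵀ + Q = [1 0; 0 32]
S = H·P̄·Hᵀ + R = [34 -32; -32 34]
K = P̄·Hᵀ·S⁻¹ = [-8/33 -17/66; 16/33 -16/33]
x' − x̄ = [85/66, 80/33] = K·y
y = (KᵀK)⁻¹·Kᵀ·(x' − x̄) = [0, -5]
z = y + H·x̄ = [0, -5] + [-3, 3] = [-3, -2]

z = [-3, -2]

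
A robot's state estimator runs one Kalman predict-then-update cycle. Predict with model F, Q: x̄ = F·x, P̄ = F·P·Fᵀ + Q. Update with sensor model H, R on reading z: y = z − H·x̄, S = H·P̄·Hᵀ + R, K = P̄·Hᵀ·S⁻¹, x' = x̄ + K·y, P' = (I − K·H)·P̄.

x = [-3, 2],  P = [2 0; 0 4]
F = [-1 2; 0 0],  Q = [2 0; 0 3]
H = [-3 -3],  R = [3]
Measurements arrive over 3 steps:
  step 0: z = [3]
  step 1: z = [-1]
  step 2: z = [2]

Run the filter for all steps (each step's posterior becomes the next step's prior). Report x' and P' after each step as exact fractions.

step 0: x' = [1/7, -36/35], P' = [20/7 -18/7; -18/7 183/70]
step 1: x' = [9/217, 57/217], P' = [640/217 -576/217; -576/217 1167/434]
step 2: x' = [-741/1379, -321/2758], P' = [4080/1379 -3672/1379; -3672/1379 7437/2758]

step 0: x̄ = F·x = [7, 0]
step 0: P̄ = F·P·Fᵀ + Q = [20 0; 0 3]
step 0: y = z − H·x̄ = [24]
step 0: S = H·P̄·Hᵀ + R = [210]
step 0: K = P̄·Hᵀ·S⁻¹ = [-2/7; -3/70]
step 0: x' = x̄ + K·y = [1/7, -36/35]
step 0: P' = (I − K·H)·P̄ = [20/7 -18/7; -18/7 183/70]
step 1: x̄ = F·x = [-11/5, 0]
step 1: P̄ = F·P·Fᵀ + Q = [128/5 0; 0 3]
step 1: y = z − H·x̄ = [-38/5]
step 1: S = H·P̄·Hᵀ + R = [1302/5]
step 1: K = P̄·Hᵀ·S⁻¹ = [-64/217; -15/434]
step 1: x' = x̄ + K·y = [9/217, 57/217]
step 1: P' = (I − K·H)·P̄ = [640/217 -576/217; -576/217 1167/434]
step 2: x̄ = F·x = [15/31, 0]
step 2: P̄ = F·P·Fᵀ + Q = [816/31 0; 0 3]
step 2: y = z − H·x̄ = [107/31]
step 2: S = H·P̄·Hᵀ + R = [8274/31]
step 2: K = P̄·Hᵀ·S⁻¹ = [-408/1379; -93/2758]
step 2: x' = x̄ + K·y = [-741/1379, -321/2758]
step 2: P' = (I − K·H)·P̄ = [4080/1379 -3672/1379; -3672/1379 7437/2758]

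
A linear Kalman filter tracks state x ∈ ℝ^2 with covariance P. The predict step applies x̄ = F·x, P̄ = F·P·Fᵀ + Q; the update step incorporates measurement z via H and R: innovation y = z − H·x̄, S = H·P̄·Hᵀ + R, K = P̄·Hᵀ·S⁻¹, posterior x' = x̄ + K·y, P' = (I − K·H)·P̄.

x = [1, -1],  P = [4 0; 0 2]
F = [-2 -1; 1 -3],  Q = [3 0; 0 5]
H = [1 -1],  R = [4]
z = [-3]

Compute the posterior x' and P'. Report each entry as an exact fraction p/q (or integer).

x' = [-5/28, 83/28]
P' = [647/56 555/56; 555/56 671/56]

x̄ = F·x = [-1, 4]
P̄ = F·P·Fᵀ + Q = [21 -2; -2 27]
y = z − H·x̄ = [2]
S = H·P̄·Hᵀ + R = [56]
K = P̄·Hᵀ·S⁻¹ = [23/56; -29/56]
x' = x̄ + K·y = [-5/28, 83/28]
P' = (I − K·H)·P̄ = [647/56 555/56; 555/56 671/56]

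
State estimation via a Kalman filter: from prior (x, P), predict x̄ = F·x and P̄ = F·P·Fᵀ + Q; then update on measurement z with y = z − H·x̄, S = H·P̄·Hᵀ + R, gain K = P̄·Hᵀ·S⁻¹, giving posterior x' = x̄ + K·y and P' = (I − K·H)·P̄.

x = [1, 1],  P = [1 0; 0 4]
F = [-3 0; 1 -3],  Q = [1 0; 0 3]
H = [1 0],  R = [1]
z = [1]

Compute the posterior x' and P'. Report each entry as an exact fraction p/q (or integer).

x̄ = F·x = [-3, -2]
P̄ = F·P·Fᵀ + Q = [10 -3; -3 40]
y = z − H·x̄ = [4]
S = H·P̄·Hᵀ + R = [11]
K = P̄·Hᵀ·S⁻¹ = [10/11; -3/11]
x' = x̄ + K·y = [7/11, -34/11]
P' = (I − K·H)·P̄ = [10/11 -3/11; -3/11 431/11]

x' = [7/11, -34/11]
P' = [10/11 -3/11; -3/11 431/11]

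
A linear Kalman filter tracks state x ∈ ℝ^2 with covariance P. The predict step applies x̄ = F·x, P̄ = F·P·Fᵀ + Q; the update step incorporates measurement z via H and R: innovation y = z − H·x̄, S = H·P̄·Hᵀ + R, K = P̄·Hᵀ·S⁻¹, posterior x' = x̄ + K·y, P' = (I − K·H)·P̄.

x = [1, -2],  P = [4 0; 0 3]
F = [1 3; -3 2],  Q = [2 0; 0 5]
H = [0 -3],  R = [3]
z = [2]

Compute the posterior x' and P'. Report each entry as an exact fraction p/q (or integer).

x̄ = F·x = [-5, -7]
P̄ = F·P·Fᵀ + Q = [33 6; 6 53]
y = z − H·x̄ = [-19]
S = H·P̄·Hᵀ + R = [480]
K = P̄·Hᵀ·S⁻¹ = [-3/80; -53/160]
x' = x̄ + K·y = [-343/80, -113/160]
P' = (I − K·H)·P̄ = [1293/40 3/80; 3/80 53/160]

x' = [-343/80, -113/160]
P' = [1293/40 3/80; 3/80 53/160]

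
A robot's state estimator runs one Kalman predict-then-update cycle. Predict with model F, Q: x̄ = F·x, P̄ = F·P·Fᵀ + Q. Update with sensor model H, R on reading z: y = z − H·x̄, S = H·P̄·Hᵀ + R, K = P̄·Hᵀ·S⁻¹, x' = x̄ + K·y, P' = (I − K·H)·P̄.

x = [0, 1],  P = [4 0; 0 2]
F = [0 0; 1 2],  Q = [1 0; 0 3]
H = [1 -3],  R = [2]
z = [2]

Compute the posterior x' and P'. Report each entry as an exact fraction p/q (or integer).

x' = [4/69, -14/23]
P' = [137/138 15/46; 15/46 15/46]

x̄ = F·x = [0, 2]
P̄ = F·P·Fᵀ + Q = [1 0; 0 15]
y = z − H·x̄ = [8]
S = H·P̄·Hᵀ + R = [138]
K = P̄·Hᵀ·S⁻¹ = [1/138; -15/46]
x' = x̄ + K·y = [4/69, -14/23]
P' = (I − K·H)·P̄ = [137/138 15/46; 15/46 15/46]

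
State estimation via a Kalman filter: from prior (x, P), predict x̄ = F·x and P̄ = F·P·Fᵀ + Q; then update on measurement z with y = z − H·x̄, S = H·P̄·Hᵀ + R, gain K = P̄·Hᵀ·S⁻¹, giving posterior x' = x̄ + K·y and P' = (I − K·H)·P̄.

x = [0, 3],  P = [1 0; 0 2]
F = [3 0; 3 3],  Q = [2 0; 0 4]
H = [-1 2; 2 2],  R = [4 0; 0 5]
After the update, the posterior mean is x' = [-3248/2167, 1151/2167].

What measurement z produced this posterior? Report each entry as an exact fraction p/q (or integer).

x̄ = F·x = [0, 9]
P̄ = F·P·Fᵀ + Q = [11 9; 9 31]
S = H·P̄·Hᵀ + R = [103 120; 120 245]
K = P̄·Hᵀ·S⁻¹ = [-617/2167 656/2167; 677/2167 376/2167]
x' − x̄ = [-3248/2167, -18352/2167] = K·y
y = (KᵀK)⁻¹·Kᵀ·(x' − x̄) = [-16, -20]
z = y + H·x̄ = [-16, -20] + [18, 18] = [2, -2]

z = [2, -2]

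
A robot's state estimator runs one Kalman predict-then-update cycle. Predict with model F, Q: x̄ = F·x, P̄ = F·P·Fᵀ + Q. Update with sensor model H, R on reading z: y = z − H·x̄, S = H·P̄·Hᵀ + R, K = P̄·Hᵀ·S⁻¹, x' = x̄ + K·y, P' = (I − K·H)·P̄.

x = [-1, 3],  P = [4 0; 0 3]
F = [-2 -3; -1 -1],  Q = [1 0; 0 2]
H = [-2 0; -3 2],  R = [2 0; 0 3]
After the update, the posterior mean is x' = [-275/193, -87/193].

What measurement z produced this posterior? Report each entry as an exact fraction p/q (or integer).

x̄ = F·x = [-7, -2]
P̄ = F·P·Fᵀ + Q = [44 17; 17 9]
S = H·P̄·Hᵀ + R = [178 196; 196 231]
K = P̄·Hᵀ·S⁻¹ = [-80/193 -14/193; -99/193 395/1351]
x' − x̄ = [1076/193, 299/193] = K·y
y = (KᵀK)⁻¹·Kᵀ·(x' − x̄) = [-11, -14]
z = y + H·x̄ = [-11, -14] + [14, 17] = [3, 3]

z = [3, 3]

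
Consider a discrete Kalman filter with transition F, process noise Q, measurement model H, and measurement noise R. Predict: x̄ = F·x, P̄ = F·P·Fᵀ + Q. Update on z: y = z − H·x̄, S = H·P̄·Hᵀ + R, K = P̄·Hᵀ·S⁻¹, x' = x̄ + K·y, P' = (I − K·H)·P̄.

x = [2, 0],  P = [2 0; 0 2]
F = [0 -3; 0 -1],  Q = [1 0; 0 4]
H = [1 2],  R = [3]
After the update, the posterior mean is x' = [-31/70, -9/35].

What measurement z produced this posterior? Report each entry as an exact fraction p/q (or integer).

x̄ = F·x = [0, 0]
P̄ = F·P·Fᵀ + Q = [19 6; 6 6]
S = H·P̄·Hᵀ + R = [70]
K = P̄·Hᵀ·S⁻¹ = [31/70; 9/35]
x' − x̄ = [-31/70, -9/35] = K·y
y = (KᵀK)⁻¹·Kᵀ·(x' − x̄) = [-1]
z = y + H·x̄ = [-1] + [0] = [-1]

z = [-1]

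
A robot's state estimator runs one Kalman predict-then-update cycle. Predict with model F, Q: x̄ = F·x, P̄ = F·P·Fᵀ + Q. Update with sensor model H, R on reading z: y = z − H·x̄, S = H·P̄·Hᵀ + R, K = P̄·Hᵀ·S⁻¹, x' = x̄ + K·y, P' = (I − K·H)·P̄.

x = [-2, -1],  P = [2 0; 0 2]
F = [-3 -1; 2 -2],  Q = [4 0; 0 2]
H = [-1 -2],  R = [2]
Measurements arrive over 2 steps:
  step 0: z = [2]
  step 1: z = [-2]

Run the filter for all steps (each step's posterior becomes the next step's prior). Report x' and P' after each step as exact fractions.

step 0: x' = [211/33, -136/33], P' = [760/33 -376/33; -376/33 202/33]
step 1: x' = [4481/5016, 797/1254], P' = [63271/2508 -8309/627; -8309/627 4666/627]

step 0: x̄ = F·x = [7, -2]
step 0: P̄ = F·P·Fᵀ + Q = [24 -8; -8 18]
step 0: y = z − H·x̄ = [5]
step 0: S = H·P̄·Hᵀ + R = [66]
step 0: K = P̄·Hᵀ·S⁻¹ = [-4/33; -14/33]
step 0: x' = x̄ + K·y = [211/33, -136/33]
step 0: P' = (I − K·H)·P̄ = [760/33 -376/33; -376/33 202/33]
step 1: x̄ = F·x = [-497/33, 694/33]
step 1: P̄ = F·P·Fᵀ + Q = [4918/33 -5660/33; -5660/33 6922/33]
step 1: y = z − H·x̄ = [25]
step 1: S = H·P̄·Hᵀ + R = [304]
step 1: K = P̄·Hᵀ·S⁻¹ = [97/152; -31/38]
step 1: x' = x̄ + K·y = [4481/5016, 797/1254]
step 1: P' = (I − K·H)·P̄ = [63271/2508 -8309/627; -8309/627 4666/627]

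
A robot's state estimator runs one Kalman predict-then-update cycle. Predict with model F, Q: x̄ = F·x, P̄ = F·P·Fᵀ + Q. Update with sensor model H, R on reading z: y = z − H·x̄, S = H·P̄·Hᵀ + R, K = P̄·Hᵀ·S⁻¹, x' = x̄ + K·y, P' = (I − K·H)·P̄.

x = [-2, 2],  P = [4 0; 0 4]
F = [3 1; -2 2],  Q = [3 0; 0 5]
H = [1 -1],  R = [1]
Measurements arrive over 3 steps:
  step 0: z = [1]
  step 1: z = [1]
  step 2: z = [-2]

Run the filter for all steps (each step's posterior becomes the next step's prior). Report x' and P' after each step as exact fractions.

step 0: x' = [315/113, 215/113], P' = [1378/113 1319/113; 1319/113 1372/113]
step 1: x' = [-1015/7883, -27941/23649], P' = [72982/7883 65557/7883; 65557/7883 197932/23649]
step 2: x' = [-15152254/3917713, -7376842/3917713], P' = [33401762/3917713 29851215/3917713; 29851215/3917713 30194732/3917713]

step 0: x̄ = F·x = [-4, 8]
step 0: P̄ = F·P·Fᵀ + Q = [43 -16; -16 37]
step 0: y = z − H·x̄ = [13]
step 0: S = H·P̄·Hᵀ + R = [113]
step 0: K = P̄·Hᵀ·S⁻¹ = [59/113; -53/113]
step 0: x' = x̄ + K·y = [315/113, 215/113]
step 0: P' = (I − K·H)·P̄ = [1378/113 1319/113; 1319/113 1372/113]
step 1: x̄ = F·x = [1160/113, -200/113]
step 1: P̄ = F·P·Fᵀ + Q = [22027/113 -248/113; -248/113 1013/113]
step 1: y = z − H·x̄ = [-1247/113]
step 1: S = H·P̄·Hᵀ + R = [23649/113]
step 1: K = P̄·Hᵀ·S⁻¹ = [7425/7883; -1261/23649]
step 1: x' = x̄ + K·y = [-1015/7883, -27941/23649]
step 1: P' = (I − K·H)·P̄ = [72982/7883 65557/7883; 65557/7883 197932/23649]
step 2: x̄ = F·x = [-37076/23649, -49792/23649]
step 2: P̄ = F·P·Fᵀ + Q = [3419419/23649 -131128/23649; -131128/23649 212389/23649]
step 2: y = z − H·x̄ = [-60014/23649]
step 2: S = H·P̄·Hᵀ + R = [3917713/23649]
step 2: K = P̄·Hᵀ·S⁻¹ = [3550547/3917713; -343517/3917713]
step 2: x' = x̄ + K·y = [-15152254/3917713, -7376842/3917713]
step 2: P' = (I − K·H)·P̄ = [33401762/3917713 29851215/3917713; 29851215/3917713 30194732/3917713]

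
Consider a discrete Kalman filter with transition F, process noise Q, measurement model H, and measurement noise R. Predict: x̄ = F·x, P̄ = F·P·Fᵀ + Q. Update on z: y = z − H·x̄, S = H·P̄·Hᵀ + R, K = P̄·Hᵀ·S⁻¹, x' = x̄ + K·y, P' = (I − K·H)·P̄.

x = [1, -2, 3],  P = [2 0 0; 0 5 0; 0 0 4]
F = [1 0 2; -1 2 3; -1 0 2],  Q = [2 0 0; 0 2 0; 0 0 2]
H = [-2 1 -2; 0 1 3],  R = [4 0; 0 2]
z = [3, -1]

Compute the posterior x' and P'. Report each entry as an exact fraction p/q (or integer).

x̄ = F·x = [7, 4, 5]
P̄ = F·P·Fᵀ + Q = [20 22 14; 22 60 26; 14 26 20]
y = z − H·x̄ = [23, -20]
S = H·P̄·Hᵀ + R = [144 -162; -162 398]
K = P̄·Hᵀ·S⁻¹ = [-1985/7767 49/863; 223/863 390/863; -232/2589 155/863]
x' = x̄ + K·y = [-106/7767, 781/863, -1691/2589]
P' = (I − K·H)·P̄ = [35806/7767 4284/863 -4186/2589; 4284/863 5988/863 -1736/863; -4186/2589 -1736/863 682/863]

x' = [-106/7767, 781/863, -1691/2589]
P' = [35806/7767 4284/863 -4186/2589; 4284/863 5988/863 -1736/863; -4186/2589 -1736/863 682/863]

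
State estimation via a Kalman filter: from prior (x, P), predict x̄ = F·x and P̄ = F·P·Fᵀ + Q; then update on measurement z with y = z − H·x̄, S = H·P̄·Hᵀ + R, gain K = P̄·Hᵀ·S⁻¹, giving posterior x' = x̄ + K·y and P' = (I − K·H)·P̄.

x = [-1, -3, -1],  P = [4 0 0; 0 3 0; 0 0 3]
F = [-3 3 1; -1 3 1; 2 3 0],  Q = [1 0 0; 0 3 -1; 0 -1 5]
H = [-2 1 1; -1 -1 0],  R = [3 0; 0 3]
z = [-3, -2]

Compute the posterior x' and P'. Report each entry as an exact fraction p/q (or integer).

x̄ = F·x = [-7, -9, -11]
P̄ = F·P·Fᵀ + Q = [67 42 3; 42 37 18; 3 18 48]
y = z − H·x̄ = [3, -18]
S = H·P̄·Hᵀ + R = [212 118; 118 191]
K = P̄·Hᵀ·S⁻¹ = [-1379/8856 -2101/4428; 1261/8856 -2221/4428; 2323/4428 -961/2214]
x' = x̄ + K·y = [3169/2952, 1345/2952, -2381/1476]
P' = (I − K·H)·P̄ = [4201/2952 1/2952 3511/1476; 1/2952 4441/2952 -1589/1476; 3511/1476 -1589/1476 5467/738]

x' = [3169/2952, 1345/2952, -2381/1476]
P' = [4201/2952 1/2952 3511/1476; 1/2952 4441/2952 -1589/1476; 3511/1476 -1589/1476 5467/738]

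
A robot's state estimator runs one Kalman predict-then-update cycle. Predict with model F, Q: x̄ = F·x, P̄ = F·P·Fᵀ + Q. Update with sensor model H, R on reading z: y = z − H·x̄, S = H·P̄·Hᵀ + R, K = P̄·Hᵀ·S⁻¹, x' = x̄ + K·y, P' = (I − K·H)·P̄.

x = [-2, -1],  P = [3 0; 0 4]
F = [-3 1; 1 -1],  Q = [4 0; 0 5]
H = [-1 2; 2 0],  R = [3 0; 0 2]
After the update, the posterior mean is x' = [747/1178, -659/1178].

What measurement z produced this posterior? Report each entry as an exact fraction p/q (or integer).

x̄ = F·x = [5, -1]
P̄ = F·P·Fᵀ + Q = [35 -13; -13 12]
S = H·P̄·Hᵀ + R = [138 -122; -122 142]
K = P̄·Hᵀ·S⁻¹ = [-61/2356 1109/2356; 1041/2356 463/2356]
x' − x̄ = [-5143/1178, 519/1178] = K·y
y = (KᵀK)⁻¹·Kᵀ·(x' − x̄) = [5, -9]
z = y + H·x̄ = [5, -9] + [-7, 10] = [-2, 1]

z = [-2, 1]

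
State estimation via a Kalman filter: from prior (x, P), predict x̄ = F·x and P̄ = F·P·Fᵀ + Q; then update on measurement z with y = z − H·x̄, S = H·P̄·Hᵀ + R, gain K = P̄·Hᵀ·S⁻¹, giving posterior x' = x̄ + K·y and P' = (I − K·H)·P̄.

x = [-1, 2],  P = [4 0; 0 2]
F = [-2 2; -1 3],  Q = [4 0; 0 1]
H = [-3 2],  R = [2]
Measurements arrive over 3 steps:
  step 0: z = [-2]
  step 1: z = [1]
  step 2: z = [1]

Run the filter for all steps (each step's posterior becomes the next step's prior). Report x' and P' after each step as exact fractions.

step 0: x̄ = F·x = [6, 7]
step 0: P̄ = F·P·Fᵀ + Q = [28 20; 20 23]
step 0: y = z − H·x̄ = [2]
step 0: S = H·P̄·Hᵀ + R = [106]
step 0: K = P̄·Hᵀ·S⁻¹ = [-22/53; -7/53]
step 0: x' = x̄ + K·y = [274/53, 357/53]
step 0: P' = (I − K·H)·P̄ = [516/53 752/53; 752/53 1121/53]
step 1: x̄ = F·x = [166/53, 797/53]
step 1: P̄ = F·P·Fᵀ + Q = [744/53 1742/53; 1742/53 6146/53]
step 1: y = z − H·x̄ = [-1043/53]
step 1: S = H·P̄·Hᵀ + R = [10482/53]
step 1: K = P̄·Hᵀ·S⁻¹ = [626/5241; 3533/5241]
step 1: x' = x̄ + K·y = [4096/5241, 9286/5241]
step 1: P' = (I − K·H)·P̄ = [58784/5241 88802/5241; 88802/5241 136736/5241]
step 2: x̄ = F·x = [3460/1747, 23762/5241]
step 2: P̄ = F·P·Fᵀ + Q = [30876/1747 75856/1747; 75856/1747 761837/5241]
step 2: y = z − H·x̄ = [-11143/5241]
step 2: S = H·P̄·Hᵀ + R = [1160666/5241]
step 2: K = P̄·Hᵀ·S⁻¹ = [88626/580333; 32345/44641]
step 2: x' = x̄ + K·y = [960942/580333, 133627/44641]
step 2: P' = (I − K·H)·P̄ = [7259292/580333 844428/44641; 844428/44641 1298987/44641]

step 0: x' = [274/53, 357/53], P' = [516/53 752/53; 752/53 1121/53]
step 1: x' = [4096/5241, 9286/5241], P' = [58784/5241 88802/5241; 88802/5241 136736/5241]
step 2: x' = [960942/580333, 133627/44641], P' = [7259292/580333 844428/44641; 844428/44641 1298987/44641]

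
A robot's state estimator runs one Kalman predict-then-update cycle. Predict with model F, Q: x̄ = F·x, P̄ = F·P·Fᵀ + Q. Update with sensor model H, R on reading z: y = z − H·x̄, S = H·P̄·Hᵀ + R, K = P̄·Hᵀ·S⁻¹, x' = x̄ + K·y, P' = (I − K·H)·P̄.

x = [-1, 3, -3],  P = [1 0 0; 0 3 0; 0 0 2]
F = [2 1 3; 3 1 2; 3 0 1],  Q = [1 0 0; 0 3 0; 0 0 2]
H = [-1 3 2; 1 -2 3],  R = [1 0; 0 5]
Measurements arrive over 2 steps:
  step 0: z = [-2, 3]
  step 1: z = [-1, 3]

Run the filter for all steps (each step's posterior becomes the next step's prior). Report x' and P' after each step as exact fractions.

step 0: x̄ = F·x = [-8, -6, -6]
step 0: P̄ = F·P·Fᵀ + Q = [26 21 12; 21 23 13; 12 13 13]
step 0: y = z − H·x̄ = [20, 17]
step 0: S = H·P̄·Hᵀ + R = [268 72; 72 72]
step 0: K = P̄·Hᵀ·S⁻¹ = [41/196 121/1764; 15/49 -197/1764; 1/7 103/504]
step 0: x' = x̄ + K·y = [-4675/1764, -3133/1764, 167/504]
step 0: P' = (I − K·H)·P̄ = [20935/1764 2011/441 -101/126; 2011/441 1685/882 -109/252; -101/126 -109/252 23/72]
step 1: x̄ = F·x = [-7153/1176, -15989/1764, -26881/3528]
step 1: P̄ = F·P·Fᵀ + Q = [23239/392 12532/147 90077/1176; 12532/147 227575/1764 200185/1764; 90077/1176 200185/1764 368045/3528]
step 1: y = z − H·x̄ = [124709/3528, 24365/1764]
step 1: S = H·P̄·Hᵀ + R = [7700117/3528 1251839/1764; 1251839/1764 486835/1764]
step 1: K = P̄·Hᵀ·S⁻¹ = [174405193/1393389333 150165313/1393389333; 380027908/1393389333 -130607945/1393389333; 211908061/1393389333 276001930/1393389333]
step 1: x' = x̄ + K·y = [-236192965/1393389333, -1000405009/1393389333, 686144492/1393389333]
step 1: P' = (I − K·H)·P̄ = [3816484828/1393389333 1392614353/1393389333 -93476519/1393389333; 1392614353/1393389333 723787303/1393389333 -199359824/1393389333; -93476519/1393389333 -199359824/1393389333 358255507/1393389333]

step 0: x' = [-4675/1764, -3133/1764, 167/504], P' = [20935/1764 2011/441 -101/126; 2011/441 1685/882 -109/252; -101/126 -109/252 23/72]
step 1: x' = [-236192965/1393389333, -1000405009/1393389333, 686144492/1393389333], P' = [3816484828/1393389333 1392614353/1393389333 -93476519/1393389333; 1392614353/1393389333 723787303/1393389333 -199359824/1393389333; -93476519/1393389333 -199359824/1393389333 358255507/1393389333]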